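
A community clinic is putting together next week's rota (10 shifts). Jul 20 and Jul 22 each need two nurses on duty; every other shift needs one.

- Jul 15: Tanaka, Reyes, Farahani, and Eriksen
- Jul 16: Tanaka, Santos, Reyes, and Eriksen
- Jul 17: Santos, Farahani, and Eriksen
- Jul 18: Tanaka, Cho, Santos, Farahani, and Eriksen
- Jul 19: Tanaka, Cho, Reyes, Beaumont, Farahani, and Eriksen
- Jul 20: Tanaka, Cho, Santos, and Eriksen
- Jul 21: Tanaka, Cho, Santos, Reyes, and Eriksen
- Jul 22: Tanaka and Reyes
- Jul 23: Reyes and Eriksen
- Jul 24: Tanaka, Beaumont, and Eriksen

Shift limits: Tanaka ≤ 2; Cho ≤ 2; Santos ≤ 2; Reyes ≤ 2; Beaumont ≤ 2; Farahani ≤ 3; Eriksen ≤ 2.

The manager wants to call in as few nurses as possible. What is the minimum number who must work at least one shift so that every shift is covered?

6

12 slots to fill and no one can take more than 3, so at least ⌈12/3⌉ = 4 nurses are needed.
Any 5 nurses together have capacity at most 3+2+2+2+2 = 11 < 12 slots, so 5 can never suffice.
Tanaka, Cho, Santos, Reyes, Beaumont, and Farahani alone can cover everything: Jul 15→Farahani, Jul 16→Tanaka, Jul 17→Santos, Jul 18→Farahani, Jul 19→Beaumont, Jul 20→Cho+Santos, Jul 21→Cho, Jul 22→Tanaka+Reyes, Jul 23→Reyes, Jul 24→Beaumont.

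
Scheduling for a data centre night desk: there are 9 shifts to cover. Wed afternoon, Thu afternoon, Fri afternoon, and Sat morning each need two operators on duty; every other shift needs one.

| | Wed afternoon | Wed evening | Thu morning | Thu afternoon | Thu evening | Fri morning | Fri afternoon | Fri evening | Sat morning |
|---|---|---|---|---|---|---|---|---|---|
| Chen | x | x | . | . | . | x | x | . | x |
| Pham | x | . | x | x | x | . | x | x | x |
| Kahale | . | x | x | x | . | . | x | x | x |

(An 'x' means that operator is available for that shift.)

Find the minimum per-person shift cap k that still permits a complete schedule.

5

With 3 operators and 13 worker-slots to fill, someone must work at least ⌈13/3⌉ = 5 shifts, so k ≥ 5.
k = 5 works: Wed afternoon→Chen+Pham, Wed evening→Chen, Thu morning→Pham, Thu afternoon→Pham+Kahale, Thu evening→Pham, Fri morning→Chen, Fri afternoon→Chen+Kahale, Fri evening→Pham, Sat morning→Chen+Kahale.
Loads: Chen 5, Pham 5, Kahale 3 — all ≤ 5.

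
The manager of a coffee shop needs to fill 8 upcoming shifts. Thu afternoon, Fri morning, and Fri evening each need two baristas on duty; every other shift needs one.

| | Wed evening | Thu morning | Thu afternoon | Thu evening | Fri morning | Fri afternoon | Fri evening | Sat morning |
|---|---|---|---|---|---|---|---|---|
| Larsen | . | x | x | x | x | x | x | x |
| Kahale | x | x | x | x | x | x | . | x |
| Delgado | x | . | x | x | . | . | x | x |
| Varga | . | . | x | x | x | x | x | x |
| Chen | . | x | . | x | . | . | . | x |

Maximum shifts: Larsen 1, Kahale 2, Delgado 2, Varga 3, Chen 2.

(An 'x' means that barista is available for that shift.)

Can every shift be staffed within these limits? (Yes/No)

No

Total capacity is 1+2+2+3+2 = 10 but 11 worker-slots are needed — infeasible.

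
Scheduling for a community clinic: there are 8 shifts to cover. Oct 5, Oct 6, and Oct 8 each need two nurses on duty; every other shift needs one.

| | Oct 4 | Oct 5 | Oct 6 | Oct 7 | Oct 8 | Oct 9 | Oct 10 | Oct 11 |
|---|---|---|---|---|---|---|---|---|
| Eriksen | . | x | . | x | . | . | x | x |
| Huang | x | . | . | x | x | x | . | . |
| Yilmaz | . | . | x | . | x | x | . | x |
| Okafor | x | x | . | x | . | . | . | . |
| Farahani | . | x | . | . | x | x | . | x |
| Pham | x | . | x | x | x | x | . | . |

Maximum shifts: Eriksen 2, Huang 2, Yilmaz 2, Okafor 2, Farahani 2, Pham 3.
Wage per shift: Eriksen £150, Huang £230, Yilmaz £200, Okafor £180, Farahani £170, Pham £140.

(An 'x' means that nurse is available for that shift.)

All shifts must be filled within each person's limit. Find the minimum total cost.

£1820

Oct 6 can only be covered by Yilmaz and Pham, so that assignment is forced.
Oct 10 can only be covered by Eriksen, so that assignment is forced.
Picking the cheapest available nurse for each shift independently would cost £1690, but that ignores the shift limits.
An optimal schedule: Oct 4→Pham, Oct 5→Eriksen+Okafor, Oct 6→Pham+Yilmaz, Oct 7→Okafor, Oct 8→Farahani+Yilmaz, Oct 9→Pham, Oct 10→Eriksen, Oct 11→Farahani.
Total: 140 + 150 + 180 + 140 + 200 + 180 + 170 + 200 + 140 + 150 + 170 = £1820.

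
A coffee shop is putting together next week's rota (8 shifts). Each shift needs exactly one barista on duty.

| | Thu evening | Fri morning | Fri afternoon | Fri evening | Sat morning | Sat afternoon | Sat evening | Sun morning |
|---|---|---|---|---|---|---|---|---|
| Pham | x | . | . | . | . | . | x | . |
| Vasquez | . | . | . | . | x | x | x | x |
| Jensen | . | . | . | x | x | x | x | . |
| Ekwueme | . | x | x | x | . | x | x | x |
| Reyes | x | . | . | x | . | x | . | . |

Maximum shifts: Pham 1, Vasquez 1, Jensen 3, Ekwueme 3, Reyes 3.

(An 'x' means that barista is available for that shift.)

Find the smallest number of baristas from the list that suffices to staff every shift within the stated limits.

8 slots to fill and no one can take more than 3, so at least ⌈8/3⌉ = 3 baristas are needed.
Jensen, Ekwueme, and Reyes alone can cover everything: Thu evening→Reyes, Fri morning→Ekwueme, Fri afternoon→Ekwueme, Fri evening→Jensen, Sat morning→Jensen, Sat afternoon→Reyes, Sat evening→Jensen, Sun morning→Ekwueme.

3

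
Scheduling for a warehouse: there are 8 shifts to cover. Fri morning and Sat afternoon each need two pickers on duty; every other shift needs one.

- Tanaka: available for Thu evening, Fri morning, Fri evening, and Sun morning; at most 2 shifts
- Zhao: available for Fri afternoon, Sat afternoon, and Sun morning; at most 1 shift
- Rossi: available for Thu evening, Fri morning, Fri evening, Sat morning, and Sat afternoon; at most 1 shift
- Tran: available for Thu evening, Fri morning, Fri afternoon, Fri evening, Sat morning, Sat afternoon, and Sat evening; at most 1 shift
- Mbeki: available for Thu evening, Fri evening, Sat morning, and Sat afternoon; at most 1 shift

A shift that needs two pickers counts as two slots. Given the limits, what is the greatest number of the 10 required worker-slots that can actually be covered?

6

Total capacity across all pickers is 2+1+1+1+1 = 6, and 10 slots are needed, so at most 6 can be filled.
An assignment achieving 6: Fri morning→Tanaka+Rossi, Fri afternoon→Zhao, Sat morning→Mbeki, Sat evening→Tran, Sun morning→Tanaka.
Loads: Tanaka 2/2, Zhao 1/1, Rossi 1/1, Tran 1/1, Mbeki 1/1.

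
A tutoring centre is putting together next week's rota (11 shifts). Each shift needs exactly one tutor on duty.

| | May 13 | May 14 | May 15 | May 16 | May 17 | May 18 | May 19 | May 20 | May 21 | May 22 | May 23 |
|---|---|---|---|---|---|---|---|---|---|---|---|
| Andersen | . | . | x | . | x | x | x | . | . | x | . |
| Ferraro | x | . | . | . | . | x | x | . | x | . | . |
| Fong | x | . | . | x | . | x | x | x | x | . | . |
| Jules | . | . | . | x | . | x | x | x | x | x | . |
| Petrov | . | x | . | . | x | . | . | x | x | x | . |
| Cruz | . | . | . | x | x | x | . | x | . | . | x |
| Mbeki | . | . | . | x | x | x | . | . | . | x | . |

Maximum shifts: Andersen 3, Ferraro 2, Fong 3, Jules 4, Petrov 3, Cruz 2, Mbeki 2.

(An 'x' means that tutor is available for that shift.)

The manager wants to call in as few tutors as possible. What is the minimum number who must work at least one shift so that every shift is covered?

4

11 slots to fill and no one can take more than 4, so at least ⌈11/4⌉ = 3 tutors are needed.
Any 3 tutors together have capacity at most 4+3+3 = 10 < 11 slots, so 3 can never suffice.
Andersen, Fong, Petrov, and Cruz alone can cover everything: May 13→Fong, May 14→Petrov, May 15→Andersen, May 16→Fong, May 17→Petrov, May 18→Cruz, May 19→Andersen, May 20→Petrov, May 21→Fong, May 22→Andersen, May 23→Cruz.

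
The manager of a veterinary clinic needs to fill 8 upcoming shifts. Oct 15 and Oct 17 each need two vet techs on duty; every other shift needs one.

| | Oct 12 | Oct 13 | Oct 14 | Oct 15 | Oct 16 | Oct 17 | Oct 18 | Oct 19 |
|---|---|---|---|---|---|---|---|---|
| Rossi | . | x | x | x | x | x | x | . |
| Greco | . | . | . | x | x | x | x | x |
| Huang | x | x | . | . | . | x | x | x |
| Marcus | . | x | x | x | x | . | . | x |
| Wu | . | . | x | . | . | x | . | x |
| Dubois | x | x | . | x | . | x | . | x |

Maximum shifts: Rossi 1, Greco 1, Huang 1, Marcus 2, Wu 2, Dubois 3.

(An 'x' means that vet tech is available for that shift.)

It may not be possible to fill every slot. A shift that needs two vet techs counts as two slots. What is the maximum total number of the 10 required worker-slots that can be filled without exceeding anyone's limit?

10

Total capacity across all vet techs is 1+1+1+2+2+3 = 10, and 10 slots are needed, so at most 10 can be filled.
An assignment achieving 10: Oct 12→Huang, Oct 13→Dubois, Oct 14→Rossi, Oct 15→Marcus+Dubois, Oct 16→Marcus, Oct 17→Wu+Dubois, Oct 18→Greco, Oct 19→Wu.
Loads: Rossi 1/1, Greco 1/1, Huang 1/1, Marcus 2/2, Wu 2/2, Dubois 3/3.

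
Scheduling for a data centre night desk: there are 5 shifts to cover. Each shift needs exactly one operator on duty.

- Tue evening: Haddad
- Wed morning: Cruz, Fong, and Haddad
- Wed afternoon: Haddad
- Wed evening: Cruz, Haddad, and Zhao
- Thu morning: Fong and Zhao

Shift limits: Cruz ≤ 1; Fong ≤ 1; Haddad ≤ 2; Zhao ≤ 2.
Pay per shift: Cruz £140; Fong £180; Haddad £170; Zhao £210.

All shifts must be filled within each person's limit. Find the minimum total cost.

£870

Tue evening can only be covered by Haddad, so that assignment is forced.
Wed afternoon can only be covered by Haddad, so that assignment is forced.
Picking the cheapest available operator for each shift independently would cost £800, but that ignores the shift limits.
An optimal schedule: Tue evening→Haddad, Wed morning→Cruz, Wed afternoon→Haddad, Wed evening→Zhao, Thu morning→Fong.
Total: 170 + 140 + 170 + 210 + 180 = £870.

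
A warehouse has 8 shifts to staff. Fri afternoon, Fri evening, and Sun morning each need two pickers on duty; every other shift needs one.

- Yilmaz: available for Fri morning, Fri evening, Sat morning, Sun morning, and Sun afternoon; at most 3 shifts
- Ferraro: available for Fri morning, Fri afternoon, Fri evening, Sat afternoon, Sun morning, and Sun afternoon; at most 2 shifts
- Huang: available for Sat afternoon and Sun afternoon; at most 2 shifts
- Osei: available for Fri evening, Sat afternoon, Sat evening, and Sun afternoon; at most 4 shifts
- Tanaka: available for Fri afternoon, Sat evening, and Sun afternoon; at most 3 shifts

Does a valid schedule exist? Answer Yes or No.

Total capacity is 14 and 11 slots are needed, so capacity alone doesn't rule it out.
Shifts {Fri morning, Fri afternoon, Fri evening, Sat morning, Sun morning} need 8 worker-slots in total, but the pickers available for any of those shifts (Yilmaz, Ferraro, Osei, and Tanaka) can supply at most 7 among them. So no valid schedule exists.

No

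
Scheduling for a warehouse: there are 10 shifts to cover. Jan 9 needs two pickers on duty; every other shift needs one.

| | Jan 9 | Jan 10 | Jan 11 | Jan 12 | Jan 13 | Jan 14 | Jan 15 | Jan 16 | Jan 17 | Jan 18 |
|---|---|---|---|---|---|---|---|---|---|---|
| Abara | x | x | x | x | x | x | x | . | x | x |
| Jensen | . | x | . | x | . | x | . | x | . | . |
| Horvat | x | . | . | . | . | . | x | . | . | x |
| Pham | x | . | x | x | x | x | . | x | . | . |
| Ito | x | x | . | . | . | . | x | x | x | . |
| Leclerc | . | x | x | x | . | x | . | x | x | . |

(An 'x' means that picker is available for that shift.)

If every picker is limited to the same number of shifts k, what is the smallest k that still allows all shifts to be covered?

2

With 6 pickers and 11 worker-slots to fill, someone must work at least ⌈11/6⌉ = 2 shifts, so k ≥ 2.
k = 2 works: Jan 9→Horvat+Ito, Jan 10→Jensen, Jan 11→Pham, Jan 12→Jensen, Jan 13→Abara, Jan 14→Pham, Jan 15→Horvat, Jan 16→Leclerc, Jan 17→Ito, Jan 18→Abara.
Loads: Abara 2, Jensen 2, Horvat 2, Pham 2, Ito 2, Leclerc 1 — all ≤ 2.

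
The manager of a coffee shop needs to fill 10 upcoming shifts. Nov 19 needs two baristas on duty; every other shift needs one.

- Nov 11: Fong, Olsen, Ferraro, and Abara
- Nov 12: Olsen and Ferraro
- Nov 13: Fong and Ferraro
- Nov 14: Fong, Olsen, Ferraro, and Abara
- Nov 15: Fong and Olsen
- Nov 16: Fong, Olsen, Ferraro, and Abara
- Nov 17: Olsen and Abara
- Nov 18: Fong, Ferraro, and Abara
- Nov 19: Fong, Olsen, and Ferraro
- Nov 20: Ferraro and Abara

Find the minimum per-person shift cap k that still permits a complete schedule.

3

With 4 baristas and 11 worker-slots to fill, someone must work at least ⌈11/4⌉ = 3 shifts, so k ≥ 3.
k = 3 works: Nov 11→Ferraro, Nov 12→Olsen, Nov 13→Fong, Nov 14→Abara, Nov 15→Fong, Nov 16→Abara, Nov 17→Olsen, Nov 18→Fong, Nov 19→Olsen+Ferraro, Nov 20→Ferraro.
Loads: Fong 3, Olsen 3, Ferraro 3, Abara 2 — all ≤ 3.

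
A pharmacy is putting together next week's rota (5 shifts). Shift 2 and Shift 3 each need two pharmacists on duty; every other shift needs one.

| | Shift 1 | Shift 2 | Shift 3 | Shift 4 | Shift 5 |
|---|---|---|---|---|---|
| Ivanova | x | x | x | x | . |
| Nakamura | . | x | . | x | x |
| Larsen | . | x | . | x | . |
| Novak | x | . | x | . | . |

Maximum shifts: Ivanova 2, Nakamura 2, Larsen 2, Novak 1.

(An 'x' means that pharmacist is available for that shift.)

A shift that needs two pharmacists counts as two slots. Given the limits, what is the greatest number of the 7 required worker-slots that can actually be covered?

Total capacity across all pharmacists is 2+2+2+1 = 7, and 7 slots are needed, so at most 7 can be filled.
An assignment achieving 7: Shift 1→Ivanova, Shift 2→Nakamura+Larsen, Shift 3→Ivanova+Novak, Shift 4→Larsen, Shift 5→Nakamura.
Loads: Ivanova 2/2, Nakamura 2/2, Larsen 2/2, Novak 1/1.

7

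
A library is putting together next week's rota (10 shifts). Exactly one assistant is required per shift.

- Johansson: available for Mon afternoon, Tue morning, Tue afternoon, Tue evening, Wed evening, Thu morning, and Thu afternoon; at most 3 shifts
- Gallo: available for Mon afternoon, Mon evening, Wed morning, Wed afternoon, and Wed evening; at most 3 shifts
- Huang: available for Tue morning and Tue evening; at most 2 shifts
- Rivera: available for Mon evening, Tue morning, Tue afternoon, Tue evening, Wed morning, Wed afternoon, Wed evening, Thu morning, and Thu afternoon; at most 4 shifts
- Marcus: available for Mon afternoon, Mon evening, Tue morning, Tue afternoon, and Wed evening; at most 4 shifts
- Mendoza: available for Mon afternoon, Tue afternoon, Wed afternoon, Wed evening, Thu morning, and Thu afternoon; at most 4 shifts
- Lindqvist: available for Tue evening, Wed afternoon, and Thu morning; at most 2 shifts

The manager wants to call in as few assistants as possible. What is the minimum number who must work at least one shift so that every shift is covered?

3

10 slots to fill and no one can take more than 4, so at least ⌈10/4⌉ = 3 assistants are needed.
Johansson, Gallo, and Rivera alone can cover everything: Mon afternoon→Johansson, Mon evening→Gallo, Tue morning→Johansson, Tue afternoon→Johansson, Tue evening→Rivera, Wed morning→Gallo, Wed afternoon→Gallo, Wed evening→Rivera, Thu morning→Rivera, Thu afternoon→Rivera.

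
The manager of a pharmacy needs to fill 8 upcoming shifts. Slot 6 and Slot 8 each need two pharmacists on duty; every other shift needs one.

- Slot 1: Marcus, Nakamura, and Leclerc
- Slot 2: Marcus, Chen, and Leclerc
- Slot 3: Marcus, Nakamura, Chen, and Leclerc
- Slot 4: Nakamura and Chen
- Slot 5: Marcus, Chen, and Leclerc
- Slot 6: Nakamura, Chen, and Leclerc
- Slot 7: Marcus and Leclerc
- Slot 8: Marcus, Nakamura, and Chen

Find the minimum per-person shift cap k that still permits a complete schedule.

3

With 4 pharmacists and 10 worker-slots to fill, someone must work at least ⌈10/4⌉ = 3 shifts, so k ≥ 3.
k = 3 works: Slot 1→Marcus, Slot 2→Marcus, Slot 3→Leclerc, Slot 4→Nakamura, Slot 5→Chen, Slot 6→Nakamura+Chen, Slot 7→Marcus, Slot 8→Nakamura+Chen.
Loads: Marcus 3, Nakamura 3, Chen 3, Leclerc 1 — all ≤ 3.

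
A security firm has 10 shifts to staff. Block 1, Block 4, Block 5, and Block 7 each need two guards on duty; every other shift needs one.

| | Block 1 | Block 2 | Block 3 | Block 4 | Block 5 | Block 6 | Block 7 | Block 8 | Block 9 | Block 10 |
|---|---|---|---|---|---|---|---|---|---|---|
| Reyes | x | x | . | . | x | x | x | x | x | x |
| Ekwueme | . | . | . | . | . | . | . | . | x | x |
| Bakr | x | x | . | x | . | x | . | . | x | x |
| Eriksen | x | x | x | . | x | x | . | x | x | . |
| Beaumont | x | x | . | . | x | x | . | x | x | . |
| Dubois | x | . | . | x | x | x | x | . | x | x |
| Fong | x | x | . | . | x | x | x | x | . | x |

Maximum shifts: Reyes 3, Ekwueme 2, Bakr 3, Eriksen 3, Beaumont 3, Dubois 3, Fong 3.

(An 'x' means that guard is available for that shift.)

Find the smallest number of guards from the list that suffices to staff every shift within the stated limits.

14 slots to fill and no one can take more than 3, so at least ⌈14/3⌉ = 5 guards are needed.
Reyes, Ekwueme, Bakr, Eriksen, and Dubois alone can cover everything: Block 1→Bakr+Eriksen, Block 2→Reyes, Block 3→Eriksen, Block 4→Bakr+Dubois, Block 5→Eriksen+Dubois, Block 6→Bakr, Block 7→Reyes+Dubois, Block 8→Reyes, Block 9→Ekwueme, Block 10→Ekwueme.

5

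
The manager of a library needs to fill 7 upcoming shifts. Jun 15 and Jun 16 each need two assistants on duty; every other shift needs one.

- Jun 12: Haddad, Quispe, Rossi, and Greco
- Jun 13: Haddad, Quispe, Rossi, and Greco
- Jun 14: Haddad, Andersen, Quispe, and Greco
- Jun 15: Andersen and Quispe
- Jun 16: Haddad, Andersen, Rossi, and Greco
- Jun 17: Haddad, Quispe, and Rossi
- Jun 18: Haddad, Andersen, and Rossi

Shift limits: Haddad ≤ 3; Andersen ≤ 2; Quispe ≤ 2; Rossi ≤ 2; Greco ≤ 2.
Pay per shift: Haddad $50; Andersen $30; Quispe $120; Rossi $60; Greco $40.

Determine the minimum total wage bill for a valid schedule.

Jun 15 can only be covered by Andersen and Quispe, so that assignment is forced.
Picking the cheapest available assistant for each shift independently would cost $410, but that ignores the shift limits.
An optimal schedule: Jun 12→Greco, Jun 13→Greco, Jun 14→Haddad, Jun 15→Andersen+Quispe, Jun 16→Haddad+Rossi, Jun 17→Haddad, Jun 18→Andersen.
Total: 40 + 40 + 50 + 30 + 120 + 50 + 60 + 50 + 30 = $470.

$470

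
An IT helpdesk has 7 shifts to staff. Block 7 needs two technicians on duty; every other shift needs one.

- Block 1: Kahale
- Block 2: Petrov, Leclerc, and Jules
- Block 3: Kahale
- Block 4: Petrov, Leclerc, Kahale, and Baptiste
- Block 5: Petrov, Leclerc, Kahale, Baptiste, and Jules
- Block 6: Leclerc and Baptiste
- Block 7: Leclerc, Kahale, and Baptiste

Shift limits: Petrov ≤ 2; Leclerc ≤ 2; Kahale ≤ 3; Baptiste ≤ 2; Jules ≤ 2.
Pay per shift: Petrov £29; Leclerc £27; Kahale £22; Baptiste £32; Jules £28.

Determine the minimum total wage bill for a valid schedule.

Block 1 can only be covered by Kahale, so that assignment is forced.
Block 3 can only be covered by Kahale, so that assignment is forced.
Picking the cheapest available technician for each shift independently would cost £191, but that ignores the shift limits.
An optimal schedule: Block 1→Kahale, Block 2→Jules, Block 3→Kahale, Block 4→Petrov, Block 5→Jules, Block 6→Leclerc, Block 7→Kahale+Leclerc.
Total: 22 + 28 + 22 + 29 + 28 + 27 + 22 + 27 = £205.

£205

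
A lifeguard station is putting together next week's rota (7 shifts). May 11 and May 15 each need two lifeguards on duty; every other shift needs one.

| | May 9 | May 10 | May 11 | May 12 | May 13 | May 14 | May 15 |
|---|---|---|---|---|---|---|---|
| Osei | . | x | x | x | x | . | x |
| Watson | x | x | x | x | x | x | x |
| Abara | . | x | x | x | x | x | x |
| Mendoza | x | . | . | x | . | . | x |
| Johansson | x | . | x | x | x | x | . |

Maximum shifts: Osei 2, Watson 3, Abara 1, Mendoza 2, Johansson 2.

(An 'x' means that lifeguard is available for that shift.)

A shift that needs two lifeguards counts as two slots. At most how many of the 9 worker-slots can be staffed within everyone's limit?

Total capacity across all lifeguards is 2+3+1+2+2 = 10, and 9 slots are needed, so at most 9 can be filled.
An assignment achieving 9: May 9→Watson, May 10→Osei, May 11→Osei+Watson, May 12→Mendoza, May 13→Johansson, May 14→Watson, May 15→Abara+Mendoza.
Loads: Osei 2/2, Watson 3/3, Abara 1/1, Mendoza 2/2, Johansson 1/2.

9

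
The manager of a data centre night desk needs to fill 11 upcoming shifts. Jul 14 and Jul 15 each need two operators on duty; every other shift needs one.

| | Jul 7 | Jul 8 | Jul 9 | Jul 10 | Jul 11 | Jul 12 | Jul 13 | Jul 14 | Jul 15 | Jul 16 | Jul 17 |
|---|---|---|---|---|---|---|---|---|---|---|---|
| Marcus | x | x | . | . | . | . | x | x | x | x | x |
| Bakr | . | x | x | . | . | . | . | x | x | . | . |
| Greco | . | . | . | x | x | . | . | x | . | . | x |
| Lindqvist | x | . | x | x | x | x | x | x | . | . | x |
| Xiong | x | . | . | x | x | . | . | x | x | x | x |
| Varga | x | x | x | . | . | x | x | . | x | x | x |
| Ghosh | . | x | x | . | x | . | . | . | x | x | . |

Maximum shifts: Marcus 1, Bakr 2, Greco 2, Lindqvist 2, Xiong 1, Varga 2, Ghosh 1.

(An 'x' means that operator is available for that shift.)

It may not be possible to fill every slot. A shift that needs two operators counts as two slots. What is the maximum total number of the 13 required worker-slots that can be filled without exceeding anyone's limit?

11

Total capacity across all operators is 1+2+2+2+1+2+1 = 11, and 13 slots are needed, so at most 11 can be filled.
An assignment achieving 11: Jul 7→Lindqvist, Jul 8→Bakr, Jul 9→Bakr, Jul 10→Greco, Jul 11→Greco, Jul 12→Lindqvist, Jul 13→Marcus, Jul 15→Varga+Ghosh, Jul 16→Xiong, Jul 17→Varga.
Loads: Marcus 1/1, Bakr 2/2, Greco 2/2, Lindqvist 2/2, Xiong 1/1, Varga 2/2, Ghosh 1/1.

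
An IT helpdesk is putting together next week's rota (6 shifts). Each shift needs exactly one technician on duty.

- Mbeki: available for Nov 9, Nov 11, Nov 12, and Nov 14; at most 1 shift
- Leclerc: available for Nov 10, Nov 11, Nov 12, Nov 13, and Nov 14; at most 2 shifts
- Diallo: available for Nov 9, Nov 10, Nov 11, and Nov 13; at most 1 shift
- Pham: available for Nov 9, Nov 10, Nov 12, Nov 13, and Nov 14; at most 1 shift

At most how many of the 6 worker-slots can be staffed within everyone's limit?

5

Total capacity across all technicians is 1+2+1+1 = 5, and 6 slots are needed, so at most 5 can be filled.
An assignment achieving 5: Nov 9→Mbeki, Nov 10→Leclerc, Nov 11→Leclerc, Nov 12→Pham, Nov 13→Diallo.
Loads: Mbeki 1/1, Leclerc 2/2, Diallo 1/1, Pham 1/1.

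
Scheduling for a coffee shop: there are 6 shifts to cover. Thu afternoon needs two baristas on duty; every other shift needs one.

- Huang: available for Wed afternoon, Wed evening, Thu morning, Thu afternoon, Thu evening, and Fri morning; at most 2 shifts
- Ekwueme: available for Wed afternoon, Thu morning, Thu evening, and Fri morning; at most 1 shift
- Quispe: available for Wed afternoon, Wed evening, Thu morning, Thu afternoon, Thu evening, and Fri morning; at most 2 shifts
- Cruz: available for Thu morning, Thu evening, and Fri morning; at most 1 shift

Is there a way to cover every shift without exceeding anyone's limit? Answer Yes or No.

Total capacity is 2+1+2+1 = 6 but 7 worker-slots are needed — infeasible.

No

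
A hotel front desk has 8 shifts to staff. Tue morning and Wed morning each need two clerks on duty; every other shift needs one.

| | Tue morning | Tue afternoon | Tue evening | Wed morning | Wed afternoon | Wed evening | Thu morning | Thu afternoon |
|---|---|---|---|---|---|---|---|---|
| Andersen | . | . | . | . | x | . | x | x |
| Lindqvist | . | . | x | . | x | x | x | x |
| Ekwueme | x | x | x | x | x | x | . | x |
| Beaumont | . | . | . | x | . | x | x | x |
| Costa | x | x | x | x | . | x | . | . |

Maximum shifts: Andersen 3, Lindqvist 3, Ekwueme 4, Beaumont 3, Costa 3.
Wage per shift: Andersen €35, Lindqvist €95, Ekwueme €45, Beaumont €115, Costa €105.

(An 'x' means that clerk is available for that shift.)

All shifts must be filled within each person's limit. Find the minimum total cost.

€590

Tue morning can only be covered by Ekwueme and Costa, so that assignment is forced.
Picking the cheapest available clerk for each shift independently would cost €540, but that ignores the shift limits.
An optimal schedule: Tue morning→Ekwueme+Costa, Tue afternoon→Ekwueme, Tue evening→Ekwueme, Wed morning→Ekwueme+Costa, Wed afternoon→Andersen, Wed evening→Lindqvist, Thu morning→Andersen, Thu afternoon→Andersen.
Total: 45 + 105 + 45 + 45 + 45 + 105 + 35 + 95 + 35 + 35 = €590.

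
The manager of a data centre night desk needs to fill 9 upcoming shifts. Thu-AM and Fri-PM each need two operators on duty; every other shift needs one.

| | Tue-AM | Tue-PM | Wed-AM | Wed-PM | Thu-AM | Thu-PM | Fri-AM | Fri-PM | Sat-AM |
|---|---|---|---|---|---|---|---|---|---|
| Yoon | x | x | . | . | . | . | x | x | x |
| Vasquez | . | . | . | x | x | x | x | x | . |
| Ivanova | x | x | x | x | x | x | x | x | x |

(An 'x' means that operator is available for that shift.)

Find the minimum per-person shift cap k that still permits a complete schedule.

4

With 3 operators and 11 worker-slots to fill, someone must work at least ⌈11/3⌉ = 4 shifts, so k ≥ 4.
k = 4 works: Tue-AM→Yoon, Tue-PM→Yoon, Wed-AM→Ivanova, Wed-PM→Vasquez, Thu-AM→Vasquez+Ivanova, Thu-PM→Vasquez, Fri-AM→Yoon, Fri-PM→Vasquez+Ivanova, Sat-AM→Yoon.
Loads: Yoon 4, Vasquez 4, Ivanova 3 — all ≤ 4.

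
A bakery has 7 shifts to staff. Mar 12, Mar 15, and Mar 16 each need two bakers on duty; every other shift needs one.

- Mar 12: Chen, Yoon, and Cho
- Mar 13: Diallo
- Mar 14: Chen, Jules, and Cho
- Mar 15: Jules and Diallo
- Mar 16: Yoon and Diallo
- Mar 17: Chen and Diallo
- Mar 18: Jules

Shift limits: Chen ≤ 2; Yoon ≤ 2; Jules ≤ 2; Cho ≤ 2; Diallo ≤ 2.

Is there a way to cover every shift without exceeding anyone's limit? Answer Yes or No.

No

Total capacity is 10 and 10 slots are needed, so capacity alone doesn't rule it out.
Shifts {Mar 13, Mar 15, Mar 16} need 5 worker-slots in total, but the bakers available for any of those shifts (Yoon, Jules, and Diallo) can supply at most 4 among them. So no valid schedule exists.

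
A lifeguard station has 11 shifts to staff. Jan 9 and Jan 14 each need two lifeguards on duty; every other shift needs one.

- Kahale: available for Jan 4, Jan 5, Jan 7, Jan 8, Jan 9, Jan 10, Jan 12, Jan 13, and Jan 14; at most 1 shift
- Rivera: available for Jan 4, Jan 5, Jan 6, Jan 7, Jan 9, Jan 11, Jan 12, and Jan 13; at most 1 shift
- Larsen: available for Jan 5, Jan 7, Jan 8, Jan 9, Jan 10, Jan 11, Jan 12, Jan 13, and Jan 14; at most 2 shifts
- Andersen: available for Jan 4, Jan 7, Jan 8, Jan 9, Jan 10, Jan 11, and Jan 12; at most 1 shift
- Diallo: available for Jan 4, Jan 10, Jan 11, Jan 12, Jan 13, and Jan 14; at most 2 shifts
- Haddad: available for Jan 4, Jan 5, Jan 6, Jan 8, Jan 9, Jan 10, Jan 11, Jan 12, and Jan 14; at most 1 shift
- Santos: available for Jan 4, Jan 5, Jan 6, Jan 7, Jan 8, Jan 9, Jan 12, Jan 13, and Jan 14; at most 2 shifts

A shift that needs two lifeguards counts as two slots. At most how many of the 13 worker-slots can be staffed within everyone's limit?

10

Total capacity across all lifeguards is 1+1+2+1+2+1+2 = 10, and 13 slots are needed, so at most 10 can be filled.
An assignment achieving 10: Jan 4→Santos, Jan 5→Kahale, Jan 6→Rivera, Jan 7→Larsen, Jan 8→Larsen, Jan 10→Andersen, Jan 11→Diallo, Jan 13→Diallo, Jan 14→Haddad+Santos.
Loads: Kahale 1/1, Rivera 1/1, Larsen 2/2, Andersen 1/1, Diallo 2/2, Haddad 1/1, Santos 2/2.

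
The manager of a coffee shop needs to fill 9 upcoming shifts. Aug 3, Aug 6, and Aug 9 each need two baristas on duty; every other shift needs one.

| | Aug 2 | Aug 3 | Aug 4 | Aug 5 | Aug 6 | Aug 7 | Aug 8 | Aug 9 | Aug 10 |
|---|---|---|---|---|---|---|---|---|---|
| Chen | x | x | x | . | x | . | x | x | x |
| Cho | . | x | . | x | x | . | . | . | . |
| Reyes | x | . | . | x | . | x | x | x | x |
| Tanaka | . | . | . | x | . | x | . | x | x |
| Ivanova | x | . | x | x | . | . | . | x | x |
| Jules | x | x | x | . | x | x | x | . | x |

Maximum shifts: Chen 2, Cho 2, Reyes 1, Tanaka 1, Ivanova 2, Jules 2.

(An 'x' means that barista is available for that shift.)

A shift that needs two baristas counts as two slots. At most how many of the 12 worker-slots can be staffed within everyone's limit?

Total capacity across all baristas is 2+2+1+1+2+2 = 10, and 12 slots are needed, so at most 10 can be filled.
An assignment achieving 10: Aug 2→Ivanova, Aug 3→Chen+Cho, Aug 4→Chen, Aug 5→Tanaka, Aug 6→Cho+Jules, Aug 7→Reyes, Aug 8→Jules, Aug 9→Ivanova.
Loads: Chen 2/2, Cho 2/2, Reyes 1/1, Tanaka 1/1, Ivanova 2/2, Jules 2/2.

10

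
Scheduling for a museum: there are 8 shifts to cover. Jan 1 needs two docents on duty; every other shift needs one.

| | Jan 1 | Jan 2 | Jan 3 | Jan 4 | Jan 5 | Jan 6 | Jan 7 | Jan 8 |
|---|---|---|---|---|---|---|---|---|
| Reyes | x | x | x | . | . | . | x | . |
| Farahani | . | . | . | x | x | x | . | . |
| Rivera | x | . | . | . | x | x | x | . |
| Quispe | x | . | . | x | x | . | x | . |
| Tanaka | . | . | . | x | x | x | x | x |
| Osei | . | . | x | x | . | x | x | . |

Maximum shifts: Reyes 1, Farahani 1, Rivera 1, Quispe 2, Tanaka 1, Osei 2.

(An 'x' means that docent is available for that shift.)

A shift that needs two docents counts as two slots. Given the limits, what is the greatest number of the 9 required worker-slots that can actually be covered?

8

Total capacity across all docents is 1+1+1+2+1+2 = 8, and 9 slots are needed, so at most 8 can be filled.
An assignment achieving 8: Jan 1→Rivera+Quispe, Jan 2→Reyes, Jan 3→Osei, Jan 4→Farahani, Jan 5→Quispe, Jan 6→Osei, Jan 8→Tanaka.
Loads: Reyes 1/1, Farahani 1/1, Rivera 1/1, Quispe 2/2, Tanaka 1/1, Osei 2/2.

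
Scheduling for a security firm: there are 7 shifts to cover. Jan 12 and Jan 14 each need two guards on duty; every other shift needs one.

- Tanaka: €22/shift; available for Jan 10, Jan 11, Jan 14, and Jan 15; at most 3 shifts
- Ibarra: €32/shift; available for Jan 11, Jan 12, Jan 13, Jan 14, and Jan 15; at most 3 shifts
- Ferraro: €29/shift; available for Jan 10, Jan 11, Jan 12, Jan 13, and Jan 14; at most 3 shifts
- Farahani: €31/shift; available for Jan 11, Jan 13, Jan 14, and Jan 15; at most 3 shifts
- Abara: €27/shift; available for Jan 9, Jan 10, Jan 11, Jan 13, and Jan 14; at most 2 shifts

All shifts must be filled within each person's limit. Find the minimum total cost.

€239

Jan 9 can only be covered by Abara, so that assignment is forced.
Jan 12 can only be covered by Ibarra and Ferraro, so that assignment is forced.
Picking the cheapest available guard for each shift independently would cost €230, but that ignores the shift limits.
An optimal schedule: Jan 9→Abara, Jan 10→Tanaka, Jan 11→Ferraro, Jan 12→Ferraro+Ibarra, Jan 13→Abara, Jan 14→Tanaka+Ferraro, Jan 15→Tanaka.
Total: 27 + 22 + 29 + 29 + 32 + 27 + 22 + 29 + 22 = €239.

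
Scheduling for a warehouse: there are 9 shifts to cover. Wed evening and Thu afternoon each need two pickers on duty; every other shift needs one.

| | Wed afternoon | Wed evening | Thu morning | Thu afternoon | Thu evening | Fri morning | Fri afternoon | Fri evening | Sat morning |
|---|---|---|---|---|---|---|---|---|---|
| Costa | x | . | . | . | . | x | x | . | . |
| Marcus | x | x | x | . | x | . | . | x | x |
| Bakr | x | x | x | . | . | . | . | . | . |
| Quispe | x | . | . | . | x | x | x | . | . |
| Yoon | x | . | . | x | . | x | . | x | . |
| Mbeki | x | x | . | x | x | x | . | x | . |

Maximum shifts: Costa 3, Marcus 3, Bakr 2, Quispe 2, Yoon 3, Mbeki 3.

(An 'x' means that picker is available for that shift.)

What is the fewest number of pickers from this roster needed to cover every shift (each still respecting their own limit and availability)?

11 slots to fill and no one can take more than 3, so at least ⌈11/3⌉ = 4 pickers are needed.
Costa, Marcus, Yoon, and Mbeki alone can cover everything: Wed afternoon→Costa, Wed evening→Marcus+Mbeki, Thu morning→Marcus, Thu afternoon→Yoon+Mbeki, Thu evening→Mbeki, Fri morning→Costa, Fri afternoon→Costa, Fri evening→Yoon, Sat morning→Marcus.

4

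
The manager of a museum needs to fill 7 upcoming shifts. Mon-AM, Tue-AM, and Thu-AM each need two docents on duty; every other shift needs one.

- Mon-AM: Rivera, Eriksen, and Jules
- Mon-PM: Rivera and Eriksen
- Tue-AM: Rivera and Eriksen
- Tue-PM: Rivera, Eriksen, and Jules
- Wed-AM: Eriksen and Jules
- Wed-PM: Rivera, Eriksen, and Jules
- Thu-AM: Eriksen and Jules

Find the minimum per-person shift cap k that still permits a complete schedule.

4

With 3 docents and 10 worker-slots to fill, someone must work at least ⌈10/3⌉ = 4 shifts, so k ≥ 4.
k = 4 works: Mon-AM→Rivera+Eriksen, Mon-PM→Rivera, Tue-AM→Rivera+Eriksen, Tue-PM→Rivera, Wed-AM→Eriksen, Wed-PM→Jules, Thu-AM→Eriksen+Jules.
Loads: Rivera 4, Eriksen 4, Jules 2 — all ≤ 4.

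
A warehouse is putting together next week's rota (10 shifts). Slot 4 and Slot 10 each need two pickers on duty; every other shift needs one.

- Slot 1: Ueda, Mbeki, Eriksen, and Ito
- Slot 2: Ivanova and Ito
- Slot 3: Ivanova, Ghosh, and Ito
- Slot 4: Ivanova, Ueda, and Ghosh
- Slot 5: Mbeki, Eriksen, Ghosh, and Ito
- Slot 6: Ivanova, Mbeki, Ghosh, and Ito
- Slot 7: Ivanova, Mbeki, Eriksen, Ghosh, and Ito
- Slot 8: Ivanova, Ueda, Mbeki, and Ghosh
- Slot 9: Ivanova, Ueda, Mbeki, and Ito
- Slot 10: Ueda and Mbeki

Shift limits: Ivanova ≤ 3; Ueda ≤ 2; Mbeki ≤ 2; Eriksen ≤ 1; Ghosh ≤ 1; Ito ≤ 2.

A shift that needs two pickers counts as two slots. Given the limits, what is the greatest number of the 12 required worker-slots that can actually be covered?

Total capacity across all pickers is 3+2+2+1+1+2 = 11, and 12 slots are needed, so at most 11 can be filled.
An assignment achieving 11: Slot 1→Mbeki, Slot 2→Ivanova, Slot 3→Ivanova, Slot 4→Ivanova+Ueda, Slot 5→Eriksen, Slot 6→Ghosh, Slot 7→Ito, Slot 9→Ito, Slot 10→Ueda+Mbeki.
Loads: Ivanova 3/3, Ueda 2/2, Mbeki 2/2, Eriksen 1/1, Ghosh 1/1, Ito 2/2.

11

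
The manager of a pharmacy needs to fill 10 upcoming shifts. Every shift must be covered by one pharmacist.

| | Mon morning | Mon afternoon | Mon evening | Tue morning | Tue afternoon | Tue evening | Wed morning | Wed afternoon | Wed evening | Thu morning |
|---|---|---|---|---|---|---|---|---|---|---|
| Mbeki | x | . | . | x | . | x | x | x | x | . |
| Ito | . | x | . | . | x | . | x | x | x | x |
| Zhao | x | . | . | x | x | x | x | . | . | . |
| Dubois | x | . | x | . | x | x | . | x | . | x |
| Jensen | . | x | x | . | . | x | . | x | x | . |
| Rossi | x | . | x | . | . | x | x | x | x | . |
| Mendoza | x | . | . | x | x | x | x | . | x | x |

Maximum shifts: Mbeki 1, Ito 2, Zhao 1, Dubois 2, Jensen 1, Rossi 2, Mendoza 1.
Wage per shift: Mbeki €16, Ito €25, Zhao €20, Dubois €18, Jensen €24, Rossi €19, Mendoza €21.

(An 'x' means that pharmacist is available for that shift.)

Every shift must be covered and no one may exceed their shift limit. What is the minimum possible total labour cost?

€205

Picking the cheapest available pharmacist for each shift independently would cost €174, but that ignores the shift limits.
An optimal schedule: Mon morning→Dubois, Mon afternoon→Ito, Mon evening→Dubois, Tue morning→Mbeki, Tue afternoon→Zhao, Tue evening→Mendoza, Wed morning→Rossi, Wed afternoon→Jensen, Wed evening→Rossi, Thu morning→Ito.
Total: 18 + 25 + 18 + 16 + 20 + 21 + 19 + 24 + 19 + 25 = €205.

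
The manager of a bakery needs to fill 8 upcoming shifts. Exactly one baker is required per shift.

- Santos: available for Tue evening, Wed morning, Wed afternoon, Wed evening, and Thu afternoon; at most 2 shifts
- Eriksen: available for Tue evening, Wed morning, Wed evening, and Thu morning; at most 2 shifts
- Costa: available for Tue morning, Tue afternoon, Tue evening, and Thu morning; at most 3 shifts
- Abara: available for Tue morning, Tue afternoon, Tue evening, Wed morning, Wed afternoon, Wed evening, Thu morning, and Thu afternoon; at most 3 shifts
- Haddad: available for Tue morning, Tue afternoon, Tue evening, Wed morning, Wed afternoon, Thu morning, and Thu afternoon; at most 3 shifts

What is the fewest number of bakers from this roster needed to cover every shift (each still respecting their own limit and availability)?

8 slots to fill and no one can take more than 3, so at least ⌈8/3⌉ = 3 bakers are needed.
Santos, Costa, and Abara alone can cover everything: Tue morning→Costa, Tue afternoon→Costa, Tue evening→Abara, Wed morning→Santos, Wed afternoon→Santos, Wed evening→Abara, Thu morning→Costa, Thu afternoon→Abara.

3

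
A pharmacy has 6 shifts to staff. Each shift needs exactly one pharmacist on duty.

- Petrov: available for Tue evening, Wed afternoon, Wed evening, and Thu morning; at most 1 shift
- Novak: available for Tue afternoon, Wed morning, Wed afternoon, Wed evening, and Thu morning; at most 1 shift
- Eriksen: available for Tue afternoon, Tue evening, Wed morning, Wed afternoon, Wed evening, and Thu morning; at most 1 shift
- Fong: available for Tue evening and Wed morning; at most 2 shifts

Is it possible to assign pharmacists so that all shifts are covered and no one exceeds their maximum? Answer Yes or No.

No

Shifts {Tue afternoon, Wed afternoon, Wed evening, Thu morning} need 4 worker-slots in total, but the pharmacists available for any of those shifts (Petrov, Novak, and Eriksen) can supply at most 3 among them. So no valid schedule exists.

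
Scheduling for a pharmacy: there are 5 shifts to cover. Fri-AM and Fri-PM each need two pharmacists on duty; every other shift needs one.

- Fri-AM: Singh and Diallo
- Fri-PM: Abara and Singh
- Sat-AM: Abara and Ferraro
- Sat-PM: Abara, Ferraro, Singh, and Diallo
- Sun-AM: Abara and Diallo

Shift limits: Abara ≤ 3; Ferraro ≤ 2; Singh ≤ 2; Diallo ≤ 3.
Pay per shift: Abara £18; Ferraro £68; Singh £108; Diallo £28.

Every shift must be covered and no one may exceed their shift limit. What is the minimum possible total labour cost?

Fri-AM can only be covered by Singh and Diallo, so that assignment is forced.
Fri-PM can only be covered by Abara and Singh, so that assignment is forced.
Picking the cheapest available pharmacist for each shift independently would cost £316, but that ignores the shift limits.
An optimal schedule: Fri-AM→Diallo+Singh, Fri-PM→Abara+Singh, Sat-AM→Abara, Sat-PM→Diallo, Sun-AM→Abara.
Total: 28 + 108 + 18 + 108 + 18 + 28 + 18 = £326.

£326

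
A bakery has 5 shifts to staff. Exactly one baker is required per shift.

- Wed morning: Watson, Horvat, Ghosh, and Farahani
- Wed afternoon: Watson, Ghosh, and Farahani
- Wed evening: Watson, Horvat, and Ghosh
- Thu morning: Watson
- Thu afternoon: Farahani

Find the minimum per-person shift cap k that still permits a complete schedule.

With 4 bakers and 5 worker-slots to fill, someone must work at least ⌈5/4⌉ = 2 shifts, so k ≥ 2.
k = 2 works: Wed morning→Horvat, Wed afternoon→Watson, Wed evening→Horvat, Thu morning→Watson, Thu afternoon→Farahani.
Loads: Watson 2, Horvat 2, Ghosh 0, Farahani 1 — all ≤ 2.

2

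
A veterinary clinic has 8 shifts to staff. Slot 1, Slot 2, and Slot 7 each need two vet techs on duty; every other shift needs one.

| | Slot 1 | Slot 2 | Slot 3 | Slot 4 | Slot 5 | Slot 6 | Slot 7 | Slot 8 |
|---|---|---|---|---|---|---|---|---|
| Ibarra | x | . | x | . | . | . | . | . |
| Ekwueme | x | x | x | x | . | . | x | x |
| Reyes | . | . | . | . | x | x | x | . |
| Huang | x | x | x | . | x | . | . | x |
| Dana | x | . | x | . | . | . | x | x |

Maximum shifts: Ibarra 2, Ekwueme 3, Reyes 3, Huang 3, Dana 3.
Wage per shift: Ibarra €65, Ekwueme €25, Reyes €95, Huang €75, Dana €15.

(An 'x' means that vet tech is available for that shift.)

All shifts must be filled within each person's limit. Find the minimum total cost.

€495

Slot 2 can only be covered by Ekwueme and Huang, so that assignment is forced.
Slot 4 can only be covered by Ekwueme, so that assignment is forced.
Slot 6 can only be covered by Reyes, so that assignment is forced.
Picking the cheapest available vet tech for each shift independently would cost €405, but that ignores the shift limits.
An optimal schedule: Slot 1→Dana+Ibarra, Slot 2→Ekwueme+Huang, Slot 3→Ibarra, Slot 4→Ekwueme, Slot 5→Huang, Slot 6→Reyes, Slot 7→Dana+Ekwueme, Slot 8→Dana.
Total: 15 + 65 + 25 + 75 + 65 + 25 + 75 + 95 + 15 + 25 + 15 = €495.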